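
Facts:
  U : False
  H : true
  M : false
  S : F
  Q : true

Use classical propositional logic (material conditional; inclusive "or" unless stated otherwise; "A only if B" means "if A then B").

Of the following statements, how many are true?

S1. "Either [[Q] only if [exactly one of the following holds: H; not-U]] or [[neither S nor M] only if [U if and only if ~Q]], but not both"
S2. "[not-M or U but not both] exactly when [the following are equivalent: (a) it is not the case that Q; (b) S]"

S1: In symbols: (Q -> (H xor ~U)) xor ((S nor M) -> (U <-> ~Q))

~U = ~F = T
H xor ~U = T xor T = F
Q -> (H xor ~U) = T -> F = F
S nor M = F nor F = T
~Q = ~T = F
U <-> ~Q = F <-> F = T
(S nor M) -> (U <-> ~Q) = T -> T = T
(Q -> (H xor ~U)) xor ((S nor M) -> (U <-> ~Q)) = F xor T = T
So S1 is true.

S2: This is (~M xor U) <-> (~Q <-> S).

~M = ~F = T
~M xor U = T xor F = T
~Q = ~T = F
~Q <-> S = F <-> F = T
(~M xor U) <-> (~Q <-> S) = T <-> T = T
Thus S2 is true.

2 of the 2 statements are true (S1, S2).

2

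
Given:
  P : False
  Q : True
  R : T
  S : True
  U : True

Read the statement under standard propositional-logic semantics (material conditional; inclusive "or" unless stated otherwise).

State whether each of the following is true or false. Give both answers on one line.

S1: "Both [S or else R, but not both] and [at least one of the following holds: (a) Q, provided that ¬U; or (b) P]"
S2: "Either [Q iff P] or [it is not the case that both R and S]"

S1: Parsed as (S xor R) & ((~U -> Q) | P)

S xor R = T xor T = F
~U = ~T = F
~U -> Q = F -> T = T
(~U -> Q) | P = T | F = T
(S xor R) & ((~U -> Q) | P) = F & T = F
So S1 is false.

S2: Parsed as (Q <-> P) | (R nand S)

Q <-> P = T <-> F = F
R nand S = T nand T = F
(Q <-> P) | (R nand S) = F | F = F
Thus S2 is false.

S1 False; S2 False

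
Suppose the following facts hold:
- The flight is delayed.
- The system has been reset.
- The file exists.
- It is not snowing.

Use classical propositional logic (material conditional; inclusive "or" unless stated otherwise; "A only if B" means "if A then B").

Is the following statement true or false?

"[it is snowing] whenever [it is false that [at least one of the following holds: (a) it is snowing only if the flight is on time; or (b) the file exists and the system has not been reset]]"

true

Let R = "it is snowing" (False), L = "the flight is delayed" (True), S = "the file exists" (True), P = "the system has been reset" (True).
In symbols: not ((R -> not L) or (S and not P)) -> R

not L = not True = False
R -> not L = False -> False = True
not P = not True = False
S and not P = True and False = False
(R -> not L) or (S and not P) = True or False = True
not ((R -> not L) or (S and not P)) = not True = False
not ((R -> not L) or (S and not P)) -> R = False -> False = True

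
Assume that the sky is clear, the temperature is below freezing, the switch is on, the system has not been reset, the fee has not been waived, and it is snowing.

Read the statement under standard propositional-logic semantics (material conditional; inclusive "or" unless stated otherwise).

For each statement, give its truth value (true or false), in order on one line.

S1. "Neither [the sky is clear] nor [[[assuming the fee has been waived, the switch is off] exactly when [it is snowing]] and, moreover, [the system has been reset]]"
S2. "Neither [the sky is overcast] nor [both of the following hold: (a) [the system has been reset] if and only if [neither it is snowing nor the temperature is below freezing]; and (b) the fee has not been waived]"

Let D = "the sky is overcast" (F), L = "the fee has been waived" (F), V = "the switch is on" (T), U = "it is snowing" (T), S = "the system has been reset" (F), G = "the temperature is below freezing" (T).

S1: Parsed as ¬D ↓ (((L → ¬V) ↔ U) ∧ S)

¬D = ¬F = T
¬V = ¬T = F
L → ¬V = F → F = T
(L → ¬V) ↔ U = T ↔ T = T
((L → ¬V) ↔ U) ∧ S = T ∧ F = F
¬D ↓ (((L → ¬V) ↔ U) ∧ S) = T ↓ F = F
Thus S1 is false.

S2: Parsed as D ↓ ((S ↔ (U ↓ G)) ∧ ¬L)

U ↓ G = T ↓ T = F
S ↔ (U ↓ G) = F ↔ F = T
¬L = ¬F = T
(S ↔ (U ↓ G)) ∧ ¬L = T ∧ T = T
D ↓ ((S ↔ (U ↓ G)) ∧ ¬L) = F ↓ T = F
Hence S2 is false.

S1 false; S2 false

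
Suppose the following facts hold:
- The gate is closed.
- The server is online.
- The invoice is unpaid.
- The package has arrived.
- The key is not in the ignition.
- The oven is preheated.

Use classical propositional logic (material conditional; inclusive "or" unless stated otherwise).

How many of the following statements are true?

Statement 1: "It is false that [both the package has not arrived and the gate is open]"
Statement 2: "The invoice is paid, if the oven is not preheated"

Let S = "the package has arrived" (T), P = "the gate is open" (F), V = "the oven is preheated" (T), R = "the invoice is paid" (F).

Statement 1: In symbols: ~(~S & P)

~S = ~T = F
~S & P = F & F = F
~(~S & P) = ~F = T
So Statement 1 is true.

Statement 2: This is ~V -> R.

~V = ~T = F
~V -> R = F -> F = T
Hence Statement 2 is true.

Count: 2.

2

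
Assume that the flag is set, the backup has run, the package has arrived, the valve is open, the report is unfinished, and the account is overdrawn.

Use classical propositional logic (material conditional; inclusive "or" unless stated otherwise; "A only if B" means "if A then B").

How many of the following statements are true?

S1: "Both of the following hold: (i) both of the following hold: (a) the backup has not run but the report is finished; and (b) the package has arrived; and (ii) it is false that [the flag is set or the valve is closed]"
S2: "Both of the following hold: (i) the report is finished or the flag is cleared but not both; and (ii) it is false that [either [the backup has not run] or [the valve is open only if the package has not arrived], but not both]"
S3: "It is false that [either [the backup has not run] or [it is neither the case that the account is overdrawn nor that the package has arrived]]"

1

Let D = "the backup has run" (True), W = "the report is finished" (False), G = "the package has arrived" (True), V = "the flag is set" (True), S = "the valve is open" (True), Q = "the account is overdrawn" (True).

S1: In symbols: ((not D and W) and G) and not (V or not S)

not D = not True = False
not D and W = False and False = False
(not D and W) and G = False and True = False
not S = not True = False
V or not S = True or False = True
not (V or not S) = not True = False
((not D and W) and G) and not (V or not S) = False and False = False
Hence S1 is false.

S2: Formalization: (W xor not V) and not (not D xor (S -> not G))

not V = not True = False
W xor not V = False xor False = False
not D = not True = False
not G = not True = False
S -> not G = True -> False = False
not D xor (S -> not G) = False xor False = False
not (not D xor (S -> not G)) = not False = True
(W xor not V) and not (not D xor (S -> not G)) = False and True = False
So S2 is false.

S3: Parsed as not (not D or (Q nor G))

not D = not True = False
Q nor G = True nor True = False
not D or (Q nor G) = False or False = False
not (not D or (Q nor G)) = not False = True
Hence S3 is true.

Count: 1.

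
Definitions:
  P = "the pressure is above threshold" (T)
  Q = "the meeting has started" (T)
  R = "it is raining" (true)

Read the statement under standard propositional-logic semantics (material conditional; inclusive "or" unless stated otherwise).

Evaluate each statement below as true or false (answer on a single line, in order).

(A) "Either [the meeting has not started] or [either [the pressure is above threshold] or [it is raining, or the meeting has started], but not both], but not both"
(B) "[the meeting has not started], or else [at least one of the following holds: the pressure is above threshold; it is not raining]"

(A): Formalization: not Q xor (P xor (R or Q))

not Q = not True = False
R or Q = True or True = True
P xor (R or Q) = True xor True = False
not Q xor (P xor (R or Q)) = False xor False = False
So (A) is false.

(B): Formalization: not Q or (P or not R)

not Q = not True = False
not R = not True = False
P or not R = True or False = True
not Q or (P or not R) = False or True = True
So (B) is true.

(A) false; (B) true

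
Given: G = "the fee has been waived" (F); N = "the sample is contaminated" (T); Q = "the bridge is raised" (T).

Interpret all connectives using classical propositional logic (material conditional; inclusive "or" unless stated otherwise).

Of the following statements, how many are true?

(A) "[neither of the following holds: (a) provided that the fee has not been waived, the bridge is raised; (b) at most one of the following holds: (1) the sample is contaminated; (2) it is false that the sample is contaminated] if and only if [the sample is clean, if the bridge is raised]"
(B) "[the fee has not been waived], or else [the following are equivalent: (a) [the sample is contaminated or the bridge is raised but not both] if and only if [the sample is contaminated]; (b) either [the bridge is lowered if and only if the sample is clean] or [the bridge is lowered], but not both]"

(A): Formalization: ((¬G → Q) ↓ (N ↑ ¬N)) ↔ (Q → ¬N)

¬G = ¬F = T
¬G → Q = T → T = T
¬N = ¬T = F
N ↑ ¬N = T ↑ F = T
(¬G → Q) ↓ (N ↑ ¬N) = T ↓ T = F
¬N = ¬T = F
Q → ¬N = T → F = F
((¬G → Q) ↓ (N ↑ ¬N)) ↔ (Q → ¬N) = F ↔ F = T
Hence (A) is true.

(B): Parsed as ¬G ∨ (((N ⊕ Q) ↔ N) ↔ ((¬Q ↔ ¬N) ⊕ ¬Q))

¬G = ¬F = T
N ⊕ Q = T ⊕ T = F
(N ⊕ Q) ↔ N = F ↔ T = F
¬Q = ¬T = F
¬N = ¬T = F
¬Q ↔ ¬N = F ↔ F = T
¬Q = ¬T = F
(¬Q ↔ ¬N) ⊕ ¬Q = T ⊕ F = T
((N ⊕ Q) ↔ N) ↔ ((¬Q ↔ ¬N) ⊕ ¬Q) = F ↔ T = F
¬G ∨ (((N ⊕ Q) ↔ N) ↔ ((¬Q ↔ ¬N) ⊕ ¬Q)) = T ∨ F = T
Thus (B) is true.

Count: 2.

2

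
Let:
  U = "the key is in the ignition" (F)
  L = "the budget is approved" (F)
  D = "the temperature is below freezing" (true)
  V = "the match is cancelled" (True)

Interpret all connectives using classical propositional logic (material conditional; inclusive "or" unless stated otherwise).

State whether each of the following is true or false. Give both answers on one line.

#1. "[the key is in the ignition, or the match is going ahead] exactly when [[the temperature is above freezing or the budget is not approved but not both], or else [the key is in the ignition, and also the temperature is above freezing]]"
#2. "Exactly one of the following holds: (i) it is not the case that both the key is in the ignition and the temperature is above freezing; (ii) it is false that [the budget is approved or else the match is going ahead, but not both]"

#1 false / #2 false

#1: Formalization: (U | ~V) <-> ((~D xor ~L) | (U & ~D))

~V = ~T = F
U | ~V = F | F = F
~D = ~T = F
~L = ~F = T
~D xor ~L = F xor T = T
~D = ~T = F
U & ~D = F & F = F
(~D xor ~L) | (U & ~D) = T | F = T
(U | ~V) <-> ((~D xor ~L) | (U & ~D)) = F <-> T = F
Thus #1 is false.

#2: Parsed as (U nand ~D) xor ~(L xor ~V)

~D = ~T = F
U nand ~D = F nand F = T
~V = ~T = F
L xor ~V = F xor F = F
~(L xor ~V) = ~F = T
(U nand ~D) xor ~(L xor ~V) = T xor T = F
So #2 is false.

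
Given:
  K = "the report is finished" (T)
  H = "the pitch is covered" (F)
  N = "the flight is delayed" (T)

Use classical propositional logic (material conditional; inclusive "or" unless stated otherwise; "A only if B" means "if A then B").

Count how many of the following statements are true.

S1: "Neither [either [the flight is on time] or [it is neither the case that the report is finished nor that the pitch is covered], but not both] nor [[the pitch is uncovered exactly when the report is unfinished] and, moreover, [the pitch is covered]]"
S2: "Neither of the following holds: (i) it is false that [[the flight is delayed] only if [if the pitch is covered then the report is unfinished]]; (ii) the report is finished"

1

S1: In symbols: (not N xor (K nor H)) nor ((not H iff not K) and H)

not N = not True = False
K nor H = True nor False = False
not N xor (K nor H) = False xor False = False
not H = not False = True
not K = not True = False
not H iff not K = True iff False = False
(not H iff not K) and H = False and False = False
(not N xor (K nor H)) nor ((not H iff not K) and H) = False nor False = True
Hence S1 is true.

S2: In symbols: not (N -> (H -> not K)) nor K

not K = not True = False
H -> not K = False -> False = True
N -> (H -> not K) = True -> True = True
not (N -> (H -> not K)) = not True = False
not (N -> (H -> not K)) nor K = False nor True = False
Thus S2 is false.

1 of the 2 statements is true.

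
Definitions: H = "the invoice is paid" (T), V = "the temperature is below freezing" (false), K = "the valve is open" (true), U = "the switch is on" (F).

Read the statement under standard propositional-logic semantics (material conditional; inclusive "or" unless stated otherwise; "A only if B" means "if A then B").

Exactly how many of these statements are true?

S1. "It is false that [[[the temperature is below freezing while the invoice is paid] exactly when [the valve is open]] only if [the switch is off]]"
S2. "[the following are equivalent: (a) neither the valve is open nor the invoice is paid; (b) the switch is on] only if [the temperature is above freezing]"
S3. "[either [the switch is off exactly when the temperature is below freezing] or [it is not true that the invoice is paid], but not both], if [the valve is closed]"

2

S1: This is ~(((V & H) <-> K) -> ~U).

V & H = F & T = F
(V & H) <-> K = F <-> T = F
~U = ~F = T
((V & H) <-> K) -> ~U = F -> T = T
~(((V & H) <-> K) -> ~U) = ~T = F
Hence S1 is false.

S2: This is ((K nor H) <-> U) -> ~V.

K nor H = T nor T = F
(K nor H) <-> U = F <-> F = T
~V = ~F = T
((K nor H) <-> U) -> ~V = T -> T = T
So S2 is true.

S3: Formalization: ~K -> ((~U <-> V) xor ~H)

~K = ~T = F
~U = ~F = T
~U <-> V = T <-> F = F
~H = ~T = F
(~U <-> V) xor ~H = F xor F = F
~K -> ((~U <-> V) xor ~H) = F -> F = T
Thus S3 is true.

True statements: 2 (S2, S3).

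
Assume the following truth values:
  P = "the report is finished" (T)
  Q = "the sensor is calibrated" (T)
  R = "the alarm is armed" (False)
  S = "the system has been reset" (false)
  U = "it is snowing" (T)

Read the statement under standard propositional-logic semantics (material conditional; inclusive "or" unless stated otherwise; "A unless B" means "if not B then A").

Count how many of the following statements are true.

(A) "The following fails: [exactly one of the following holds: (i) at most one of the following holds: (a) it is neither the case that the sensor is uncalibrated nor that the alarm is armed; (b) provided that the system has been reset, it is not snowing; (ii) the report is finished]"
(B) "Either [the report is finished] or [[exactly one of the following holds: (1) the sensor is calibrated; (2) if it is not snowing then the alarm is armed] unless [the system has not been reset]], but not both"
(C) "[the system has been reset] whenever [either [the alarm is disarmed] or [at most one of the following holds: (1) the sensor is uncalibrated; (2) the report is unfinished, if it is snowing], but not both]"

1

(A): Formalization: ¬(((¬Q ↓ R) ↑ (S → ¬U)) ⊕ P)

¬Q = ¬T = F
¬Q ↓ R = F ↓ F = T
¬U = ¬T = F
S → ¬U = F → F = T
(¬Q ↓ R) ↑ (S → ¬U) = T ↑ T = F
((¬Q ↓ R) ↑ (S → ¬U)) ⊕ P = F ⊕ T = T
¬(((¬Q ↓ R) ↑ (S → ¬U)) ⊕ P) = ¬T = F
So (A) is false.

(B): This is P ⊕ ((Q ⊕ (¬U → R)) ∨ ¬S).

¬U = ¬T = F
¬U → R = F → F = T
Q ⊕ (¬U → R) = T ⊕ T = F
¬S = ¬F = T
(Q ⊕ (¬U → R)) ∨ ¬S = F ∨ T = T
P ⊕ ((Q ⊕ (¬U → R)) ∨ ¬S) = T ⊕ T = F
Thus (B) is false.

(C): This is (¬R ⊕ (¬Q ↑ (U → ¬P))) → S.

¬R = ¬F = T
¬Q = ¬T = F
¬P = ¬T = F
U → ¬P = T → F = F
¬Q ↑ (U → ¬P) = F ↑ F = T
¬R ⊕ (¬Q ↑ (U → ¬P)) = T ⊕ T = F
(¬R ⊕ (¬Q ↑ (U → ¬P))) → S = F → F = T
Hence (C) is true.

Count: 1.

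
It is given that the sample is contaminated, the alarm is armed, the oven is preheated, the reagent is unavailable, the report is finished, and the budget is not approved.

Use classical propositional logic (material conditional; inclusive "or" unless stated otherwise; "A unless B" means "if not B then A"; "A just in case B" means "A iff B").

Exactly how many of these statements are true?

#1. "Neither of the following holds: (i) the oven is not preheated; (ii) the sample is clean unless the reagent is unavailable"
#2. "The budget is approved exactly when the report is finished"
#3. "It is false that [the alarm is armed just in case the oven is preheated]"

0

Let R = "the oven is preheated" (T), P = "the sample is contaminated" (T), S = "the reagent is available" (F), V = "the budget is approved" (F), U = "the report is finished" (T), Q = "the alarm is armed" (T).

#1: Formalization: ~R nor (~P | ~S)

~R = ~T = F
~P = ~T = F
~S = ~F = T
~P | ~S = F | T = T
~R nor (~P | ~S) = F nor T = F
Hence #1 is false.

#2: Formalization: V <-> U

V <-> U = F <-> T = F
So #2 is false.

#3: This is ~(Q <-> R).

Q <-> R = T <-> T = T
~(Q <-> R) = ~T = F
Hence #3 is false.

0 of the 3 statements are true (none).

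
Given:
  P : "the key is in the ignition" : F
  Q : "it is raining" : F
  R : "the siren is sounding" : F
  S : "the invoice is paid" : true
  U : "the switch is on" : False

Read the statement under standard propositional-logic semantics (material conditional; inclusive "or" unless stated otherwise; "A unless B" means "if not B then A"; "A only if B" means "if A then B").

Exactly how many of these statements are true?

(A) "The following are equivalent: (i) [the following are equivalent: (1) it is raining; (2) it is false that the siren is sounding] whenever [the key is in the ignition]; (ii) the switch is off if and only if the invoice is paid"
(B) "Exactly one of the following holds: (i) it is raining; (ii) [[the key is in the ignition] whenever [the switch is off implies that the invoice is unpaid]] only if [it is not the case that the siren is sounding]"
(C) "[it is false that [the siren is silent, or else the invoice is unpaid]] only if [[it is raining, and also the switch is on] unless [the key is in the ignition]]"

(A): In symbols: (P -> (Q <-> ~R)) <-> (~U <-> S)

~R = ~F = T
Q <-> ~R = F <-> T = F
P -> (Q <-> ~R) = F -> F = T
~U = ~F = T
~U <-> S = T <-> T = T
(P -> (Q <-> ~R)) <-> (~U <-> S) = T <-> T = T
Hence (A) is true.

(B): This is Q xor (((~U -> ~S) -> P) -> ~R).

~U = ~F = T
~S = ~T = F
~U -> ~S = T -> F = F
(~U -> ~S) -> P = F -> F = T
~R = ~F = T
((~U -> ~S) -> P) -> ~R = T -> T = T
Q xor (((~U -> ~S) -> P) -> ~R) = F xor T = T
Thus (B) is true.

(C): Parsed as ~(~R | ~S) -> ((Q & U) | P)

~R = ~F = T
~S = ~T = F
~R | ~S = T | F = T
~(~R | ~S) = ~T = F
Q & U = F & F = F
(Q & U) | P = F | F = F
~(~R | ~S) -> ((Q & U) | P) = F -> F = T
Hence (C) is true.

3 of the 3 statements are true ((A), (B), (C)).

3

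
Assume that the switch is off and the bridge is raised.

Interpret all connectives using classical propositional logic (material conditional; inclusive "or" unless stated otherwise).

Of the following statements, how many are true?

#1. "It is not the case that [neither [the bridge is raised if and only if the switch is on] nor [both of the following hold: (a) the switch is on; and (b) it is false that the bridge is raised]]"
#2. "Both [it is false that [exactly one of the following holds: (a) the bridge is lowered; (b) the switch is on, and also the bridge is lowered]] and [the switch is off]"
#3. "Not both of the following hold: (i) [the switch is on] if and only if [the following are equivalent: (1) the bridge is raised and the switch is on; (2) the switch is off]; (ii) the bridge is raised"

Let Q = "the bridge is raised" (T), P = "the switch is on" (F).

#1: This is ¬((Q ↔ P) ↓ (P ∧ ¬Q)).

Q ↔ P = T ↔ F = F
¬Q = ¬T = F
P ∧ ¬Q = F ∧ F = F
(Q ↔ P) ↓ (P ∧ ¬Q) = F ↓ F = T
¬((Q ↔ P) ↓ (P ∧ ¬Q)) = ¬T = F
Hence #1 is false.

#2: Parsed as ¬(¬Q ⊕ (P ∧ ¬Q)) ∧ ¬P

¬Q = ¬T = F
¬Q = ¬T = F
P ∧ ¬Q = F ∧ F = F
¬Q ⊕ (P ∧ ¬Q) = F ⊕ F = F
¬(¬Q ⊕ (P ∧ ¬Q)) = ¬F = T
¬P = ¬F = T
¬(¬Q ⊕ (P ∧ ¬Q)) ∧ ¬P = T ∧ T = T
Hence #2 is true.

#3: This is (P ↔ ((Q ∧ P) ↔ ¬P)) ↑ Q.

Q ∧ P = T ∧ F = F
¬P = ¬F = T
(Q ∧ P) ↔ ¬P = F ↔ T = F
P ↔ ((Q ∧ P) ↔ ¬P) = F ↔ F = T
(P ↔ ((Q ∧ P) ↔ ¬P)) ↑ Q = T ↑ T = F
Hence #3 is false.

Count: 1.

1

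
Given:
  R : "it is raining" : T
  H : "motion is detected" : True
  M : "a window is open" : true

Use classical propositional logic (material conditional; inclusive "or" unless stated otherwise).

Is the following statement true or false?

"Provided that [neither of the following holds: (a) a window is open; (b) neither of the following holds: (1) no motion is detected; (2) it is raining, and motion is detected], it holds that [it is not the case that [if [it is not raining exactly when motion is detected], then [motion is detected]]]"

True

Values: M=True, H=True, R=True.
In symbols: (M nor (not H nor (R and H))) -> not ((not R iff H) -> H)

not H = not True = False
R and H = True and True = True
not H nor (R and H) = False nor True = False
M nor (not H nor (R and H)) = True nor False = False
not R = not True = False
not R iff H = False iff True = False
(not R iff H) -> H = False -> True = True
not ((not R iff H) -> H) = not True = False
(M nor (not H nor (R and H))) -> not ((not R iff H) -> H) = False -> False = True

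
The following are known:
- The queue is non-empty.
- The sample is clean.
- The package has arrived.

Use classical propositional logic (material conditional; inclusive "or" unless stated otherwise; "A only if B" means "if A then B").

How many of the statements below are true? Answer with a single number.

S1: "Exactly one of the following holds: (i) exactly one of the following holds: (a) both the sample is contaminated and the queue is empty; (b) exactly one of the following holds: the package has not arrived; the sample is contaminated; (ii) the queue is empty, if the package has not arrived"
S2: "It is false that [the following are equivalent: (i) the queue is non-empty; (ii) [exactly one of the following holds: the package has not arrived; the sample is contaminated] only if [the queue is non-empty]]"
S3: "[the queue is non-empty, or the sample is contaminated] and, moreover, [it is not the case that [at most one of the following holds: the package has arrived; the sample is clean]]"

2

Let N = "the sample is contaminated" (F), Q = "the queue is empty" (F), G = "the package has arrived" (T).

S1: In symbols: ((N ∧ Q) ⊕ (¬G ⊕ N)) ⊕ (¬G → Q)

N ∧ Q = F ∧ F = F
¬G = ¬T = F
¬G ⊕ N = F ⊕ F = F
(N ∧ Q) ⊕ (¬G ⊕ N) = F ⊕ F = F
¬G = ¬T = F
¬G → Q = F → F = T
((N ∧ Q) ⊕ (¬G ⊕ N)) ⊕ (¬G → Q) = F ⊕ T = T
So S1 is true.

S2: Formalization: ¬(¬Q ↔ ((¬G ⊕ N) → ¬Q))

¬Q = ¬F = T
¬G = ¬T = F
¬G ⊕ N = F ⊕ F = F
¬Q = ¬F = T
(¬G ⊕ N) → ¬Q = F → T = T
¬Q ↔ ((¬G ⊕ N) → ¬Q) = T ↔ T = T
¬(¬Q ↔ ((¬G ⊕ N) → ¬Q)) = ¬T = F
Thus S2 is false.

S3: Formalization: (¬Q ∨ N) ∧ ¬(G ↑ ¬N)

¬Q = ¬F = T
¬Q ∨ N = T ∨ F = T
¬N = ¬F = T
G ↑ ¬N = T ↑ T = F
¬(G ↑ ¬N) = ¬F = T
(¬Q ∨ N) ∧ ¬(G ↑ ¬N) = T ∧ T = T
So S3 is true.

Count: 2.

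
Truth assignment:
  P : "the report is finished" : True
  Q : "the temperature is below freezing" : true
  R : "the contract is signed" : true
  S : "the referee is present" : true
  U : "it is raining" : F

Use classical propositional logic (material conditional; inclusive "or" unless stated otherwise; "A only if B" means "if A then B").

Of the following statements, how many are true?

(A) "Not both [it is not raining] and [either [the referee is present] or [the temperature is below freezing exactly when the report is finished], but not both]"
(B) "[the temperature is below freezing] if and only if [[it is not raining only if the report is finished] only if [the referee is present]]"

2

(A): In symbols: not U nand (S xor (Q iff P))

not U = not False = True
Q iff P = True iff True = True
S xor (Q iff P) = True xor True = False
not U nand (S xor (Q iff P)) = True nand False = True
Thus (A) is true.

(B): Parsed as Q iff ((not U -> P) -> S)

not U = not False = True
not U -> P = True -> True = True
(not U -> P) -> S = True -> True = True
Q iff ((not U -> P) -> S) = True iff True = True
Thus (B) is true.

Count: 2.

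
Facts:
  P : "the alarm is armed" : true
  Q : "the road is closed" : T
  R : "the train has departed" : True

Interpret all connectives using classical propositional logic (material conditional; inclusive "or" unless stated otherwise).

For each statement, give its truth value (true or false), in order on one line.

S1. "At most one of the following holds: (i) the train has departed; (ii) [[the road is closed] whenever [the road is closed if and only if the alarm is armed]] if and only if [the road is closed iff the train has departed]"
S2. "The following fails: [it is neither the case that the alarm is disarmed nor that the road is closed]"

S1: Formalization: R nand (((Q iff P) -> Q) iff (Q iff R))

Q iff P = True iff True = True
(Q iff P) -> Q = True -> True = True
Q iff R = True iff True = True
((Q iff P) -> Q) iff (Q iff R) = True iff True = True
R nand (((Q iff P) -> Q) iff (Q iff R)) = True nand True = False
Hence S1 is false.

S2: This is not (not P nor Q).

not P = not True = False
not P nor Q = False nor True = False
not (not P nor Q) = not False = True
Thus S2 is true.

S1 False / S2 True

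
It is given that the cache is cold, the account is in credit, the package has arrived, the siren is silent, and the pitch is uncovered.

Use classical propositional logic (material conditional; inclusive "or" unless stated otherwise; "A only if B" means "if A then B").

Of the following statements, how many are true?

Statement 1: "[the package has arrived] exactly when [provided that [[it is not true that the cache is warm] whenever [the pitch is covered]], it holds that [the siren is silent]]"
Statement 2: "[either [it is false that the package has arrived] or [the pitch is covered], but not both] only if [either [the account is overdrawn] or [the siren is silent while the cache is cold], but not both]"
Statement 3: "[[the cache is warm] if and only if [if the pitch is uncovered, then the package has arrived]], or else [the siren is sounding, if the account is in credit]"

2

Let R = "the package has arrived" (T), U = "the pitch is covered" (F), P = "the cache is warm" (F), S = "the siren is sounding" (F), Q = "the account is overdrawn" (F).

Statement 1: In symbols: R <-> ((U -> ~P) -> ~S)

~P = ~F = T
U -> ~P = F -> T = T
~S = ~F = T
(U -> ~P) -> ~S = T -> T = T
R <-> ((U -> ~P) -> ~S) = T <-> T = T
So Statement 1 is true.

Statement 2: Formalization: (~R xor U) -> (Q xor (~S & ~P))

~R = ~T = F
~R xor U = F xor F = F
~S = ~F = T
~P = ~F = T
~S & ~P = T & T = T
Q xor (~S & ~P) = F xor T = T
(~R xor U) -> (Q xor (~S & ~P)) = F -> T = T
So Statement 2 is true.

Statement 3: Formalization: (P <-> (~U -> R)) | (~Q -> S)

~U = ~F = T
~U -> R = T -> T = T
P <-> (~U -> R) = F <-> T = F
~Q = ~F = T
~Q -> S = T -> F = F
(P <-> (~U -> R)) | (~Q -> S) = F | F = F
Thus Statement 3 is false.

Count: 2.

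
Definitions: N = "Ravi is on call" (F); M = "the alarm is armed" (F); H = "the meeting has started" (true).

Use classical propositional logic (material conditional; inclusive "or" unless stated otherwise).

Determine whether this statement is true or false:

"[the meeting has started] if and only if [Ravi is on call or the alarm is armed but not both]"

false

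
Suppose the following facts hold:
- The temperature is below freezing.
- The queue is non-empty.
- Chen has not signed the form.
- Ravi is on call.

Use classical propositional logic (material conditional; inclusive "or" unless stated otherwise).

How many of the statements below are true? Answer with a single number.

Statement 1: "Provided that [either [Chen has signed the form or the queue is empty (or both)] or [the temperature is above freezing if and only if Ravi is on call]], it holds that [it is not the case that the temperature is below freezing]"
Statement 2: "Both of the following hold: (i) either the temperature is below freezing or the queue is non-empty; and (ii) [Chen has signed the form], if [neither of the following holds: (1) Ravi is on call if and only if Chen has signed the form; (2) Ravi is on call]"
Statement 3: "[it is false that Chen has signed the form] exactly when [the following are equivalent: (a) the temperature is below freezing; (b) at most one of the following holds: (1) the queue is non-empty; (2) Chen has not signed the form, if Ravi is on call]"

2

Let R = "Chen has signed the form" (F), Q = "the queue is empty" (F), P = "the temperature is below freezing" (T), S = "Ravi is on call" (T).

Statement 1: Parsed as ((R ∨ Q) ∨ (¬P ↔ S)) → ¬P

R ∨ Q = F ∨ F = F
¬P = ¬T = F
¬P ↔ S = F ↔ T = F
(R ∨ Q) ∨ (¬P ↔ S) = F ∨ F = F
¬P = ¬T = F
((R ∨ Q) ∨ (¬P ↔ S)) → ¬P = F → F = T
Thus Statement 1 is true.

Statement 2: In symbols: (P ∨ ¬Q) ∧ (((S ↔ R) ↓ S) → R)

¬Q = ¬F = T
P ∨ ¬Q = T ∨ T = T
S ↔ R = T ↔ F = F
(S ↔ R) ↓ S = F ↓ T = F
((S ↔ R) ↓ S) → R = F → F = T
(P ∨ ¬Q) ∧ (((S ↔ R) ↓ S) → R) = T ∧ T = T
So Statement 2 is true.

Statement 3: In symbols: ¬R ↔ (P ↔ (¬Q ↑ (S → ¬R)))

¬R = ¬F = T
¬Q = ¬F = T
¬R = ¬F = T
S → ¬R = T → T = T
¬Q ↑ (S → ¬R) = T ↑ T = F
P ↔ (¬Q ↑ (S → ¬R)) = T ↔ F = F
¬R ↔ (P ↔ (¬Q ↑ (S → ¬R))) = T ↔ F = F
Hence Statement 3 is false.

True statements: 2 (Statement 1, Statement 2).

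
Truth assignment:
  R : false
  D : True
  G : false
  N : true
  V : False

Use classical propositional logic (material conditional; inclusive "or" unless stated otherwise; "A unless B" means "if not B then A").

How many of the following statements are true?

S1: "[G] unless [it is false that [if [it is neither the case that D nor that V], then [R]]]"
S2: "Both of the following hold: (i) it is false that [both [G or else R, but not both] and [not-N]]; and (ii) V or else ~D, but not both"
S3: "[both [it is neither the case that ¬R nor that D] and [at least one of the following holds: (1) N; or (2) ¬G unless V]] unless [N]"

1

S1: In symbols: G or not ((D nor V) -> R)

D nor V = True nor False = False
(D nor V) -> R = False -> False = True
not ((D nor V) -> R) = not True = False
G or not ((D nor V) -> R) = False or False = False
So S1 is false.

S2: In symbols: not ((G xor R) and not N) and (V xor not D)

G xor R = False xor False = False
not N = not True = False
(G xor R) and not N = False and False = False
not ((G xor R) and not N) = not False = True
not D = not True = False
V xor not D = False xor False = False
not ((G xor R) and not N) and (V xor not D) = True and False = False
Thus S2 is false.

S3: Formalization: ((not R nor D) and (N or (not G or V))) or N

not R = not False = True
not R nor D = True nor True = False
not G = not False = True
not G or V = True or False = True
N or (not G or V) = True or True = True
(not R nor D) and (N or (not G or V)) = False and True = False
((not R nor D) and (N or (not G or V))) or N = False or True = True
Thus S3 is true.

True statements: 1 (S3).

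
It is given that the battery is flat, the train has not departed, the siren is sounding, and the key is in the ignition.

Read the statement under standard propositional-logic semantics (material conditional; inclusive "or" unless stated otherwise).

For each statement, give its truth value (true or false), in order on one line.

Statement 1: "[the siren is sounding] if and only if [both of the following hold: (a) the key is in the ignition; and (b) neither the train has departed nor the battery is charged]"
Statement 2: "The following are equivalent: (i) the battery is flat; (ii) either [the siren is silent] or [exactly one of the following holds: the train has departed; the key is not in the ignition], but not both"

Statement 1 T, Statement 2 F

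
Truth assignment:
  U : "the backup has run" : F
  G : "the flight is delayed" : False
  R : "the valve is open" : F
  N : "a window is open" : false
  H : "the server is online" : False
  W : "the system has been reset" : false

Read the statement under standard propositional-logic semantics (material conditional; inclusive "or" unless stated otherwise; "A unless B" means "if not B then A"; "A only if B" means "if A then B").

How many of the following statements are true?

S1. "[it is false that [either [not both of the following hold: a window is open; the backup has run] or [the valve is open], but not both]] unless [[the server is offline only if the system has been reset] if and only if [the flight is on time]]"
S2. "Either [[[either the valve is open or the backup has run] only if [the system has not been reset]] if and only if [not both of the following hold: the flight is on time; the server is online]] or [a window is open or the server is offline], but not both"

0

S1: In symbols: not ((N nand U) xor R) or ((not H -> W) iff not G)

N nand U = False nand False = True
(N nand U) xor R = True xor False = True
not ((N nand U) xor R) = not True = False
not H = not False = True
not H -> W = True -> False = False
not G = not False = True
(not H -> W) iff not G = False iff True = False
not ((N nand U) xor R) or ((not H -> W) iff not G) = False or False = False
So S1 is false.

S2: In symbols: (((R or U) -> not W) iff (not G nand H)) xor (N or not H)

R or U = False or False = False
not W = not False = True
(R or U) -> not W = False -> True = True
not G = not False = True
not G nand H = True nand False = True
((R or U) -> not W) iff (not G nand H) = True iff True = True
not H = not False = True
N or not H = False or True = True
(((R or U) -> not W) iff (not G nand H)) xor (N or not H) = True xor True = False
Hence S2 is false.

Count: 0.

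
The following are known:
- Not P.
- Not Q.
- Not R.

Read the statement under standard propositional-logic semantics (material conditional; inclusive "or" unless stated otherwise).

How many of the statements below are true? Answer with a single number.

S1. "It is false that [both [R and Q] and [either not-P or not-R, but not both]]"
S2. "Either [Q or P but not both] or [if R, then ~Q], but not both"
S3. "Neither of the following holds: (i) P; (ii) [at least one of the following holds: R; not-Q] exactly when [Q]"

S1: This is ¬((R ∧ Q) ∧ (¬P ⊕ ¬R)).

R ∧ Q = F ∧ F = F
¬P = ¬F = T
¬R = ¬F = T
¬P ⊕ ¬R = T ⊕ T = F
(R ∧ Q) ∧ (¬P ⊕ ¬R) = F ∧ F = F
¬((R ∧ Q) ∧ (¬P ⊕ ¬R)) = ¬F = T
So S1 is true.

S2: Formalization: (Q ⊕ P) ⊕ (R → ¬Q)

Q ⊕ P = F ⊕ F = F
¬Q = ¬F = T
R → ¬Q = F → T = T
(Q ⊕ P) ⊕ (R → ¬Q) = F ⊕ T = T
Hence S2 is true.

S3: In symbols: P ↓ ((R ∨ ¬Q) ↔ Q)

¬Q = ¬F = T
R ∨ ¬Q = F ∨ T = T
(R ∨ ¬Q) ↔ Q = T ↔ F = F
P ↓ ((R ∨ ¬Q) ↔ Q) = F ↓ F = T
Hence S3 is true.

3 of the 3 statements are true.

3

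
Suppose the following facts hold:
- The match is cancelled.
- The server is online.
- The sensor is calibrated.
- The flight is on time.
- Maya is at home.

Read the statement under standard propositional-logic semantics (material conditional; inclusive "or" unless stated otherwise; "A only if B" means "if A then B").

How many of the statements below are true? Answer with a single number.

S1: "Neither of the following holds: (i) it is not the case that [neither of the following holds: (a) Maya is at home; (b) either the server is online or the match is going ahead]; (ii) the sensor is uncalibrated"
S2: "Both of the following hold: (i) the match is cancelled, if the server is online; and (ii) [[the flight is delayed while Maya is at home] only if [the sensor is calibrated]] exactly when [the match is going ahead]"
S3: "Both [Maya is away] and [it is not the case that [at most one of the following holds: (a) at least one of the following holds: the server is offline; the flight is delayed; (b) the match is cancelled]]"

Let U = "Maya is at home" (True), Q = "the server is online" (True), P = "the match is cancelled" (True), R = "the sensor is calibrated" (True), S = "the flight is delayed" (False).

S1: Formalization: not (U nor (Q or not P)) nor not R

not P = not True = False
Q or not P = True or False = True
U nor (Q or not P) = True nor True = False
not (U nor (Q or not P)) = not False = True
not R = not True = False
not (U nor (Q or not P)) nor not R = True nor False = False
Hence S1 is false.

S2: This is (Q -> P) and (((S and U) -> R) iff not P).

Q -> P = True -> True = True
S and U = False and True = False
(S and U) -> R = False -> True = True
not P = not True = False
((S and U) -> R) iff not P = True iff False = False
(Q -> P) and (((S and U) -> R) iff not P) = True and False = False
Thus S2 is false.

S3: In symbols: not U and not ((not Q or S) nand P)

not U = not True = False
not Q = not True = False
not Q or S = False or False = False
(not Q or S) nand P = False nand True = True
not ((not Q or S) nand P) = not True = False
not U and not ((not Q or S) nand P) = False and False = False
Thus S3 is false.

True statements: 0 (none).

0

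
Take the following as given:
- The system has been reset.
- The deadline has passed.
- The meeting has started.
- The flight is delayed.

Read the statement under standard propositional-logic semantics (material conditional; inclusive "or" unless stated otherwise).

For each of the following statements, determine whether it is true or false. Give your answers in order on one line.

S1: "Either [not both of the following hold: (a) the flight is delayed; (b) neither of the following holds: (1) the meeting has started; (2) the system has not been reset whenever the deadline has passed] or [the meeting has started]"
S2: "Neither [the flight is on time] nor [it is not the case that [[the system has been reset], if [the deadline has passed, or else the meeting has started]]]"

Let V = "the flight is delayed" (True), D = "the meeting has started" (True), S = "the deadline has passed" (True), G = "the system has been reset" (True).

S1: This is (V nand (D nor (S -> not G))) or D.

not G = not True = False
S -> not G = True -> False = False
D nor (S -> not G) = True nor False = False
V nand (D nor (S -> not G)) = True nand False = True
(V nand (D nor (S -> not G))) or D = True or True = True
Hence S1 is true.

S2: Formalization: not V nor not ((S or D) -> G)

not V = not True = False
S or D = True or True = True
(S or D) -> G = True -> True = True
not ((S or D) -> G) = not True = False
not V nor not ((S or D) -> G) = False nor False = True
So S2 is true.

S1 true, S2 true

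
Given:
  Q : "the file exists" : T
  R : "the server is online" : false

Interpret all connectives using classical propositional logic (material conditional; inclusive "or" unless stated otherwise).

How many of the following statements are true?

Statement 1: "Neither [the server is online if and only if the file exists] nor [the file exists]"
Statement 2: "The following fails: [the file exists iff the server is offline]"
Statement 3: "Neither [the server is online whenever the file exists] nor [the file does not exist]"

1

Statement 1: This is (R iff Q) nor Q.

R iff Q = False iff True = False
(R iff Q) nor Q = False nor True = False
So Statement 1 is false.

Statement 2: Parsed as not (Q iff not R)

not R = not False = True
Q iff not R = True iff True = True
not (Q iff not R) = not True = False
So Statement 2 is false.

Statement 3: Formalization: (Q -> R) nor not Q

Q -> R = True -> False = False
not Q = not True = False
(Q -> R) nor not Q = False nor False = True
Hence Statement 3 is true.

1 of the 3 statements is true (Statement 3).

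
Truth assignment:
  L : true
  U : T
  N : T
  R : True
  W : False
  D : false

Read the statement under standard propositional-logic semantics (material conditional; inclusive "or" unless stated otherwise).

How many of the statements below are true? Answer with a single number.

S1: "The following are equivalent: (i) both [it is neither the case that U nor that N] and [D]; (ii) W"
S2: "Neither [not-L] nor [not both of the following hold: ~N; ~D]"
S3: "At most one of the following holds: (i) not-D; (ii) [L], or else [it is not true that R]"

1

S1: In symbols: ((U nor N) and D) iff W

U nor N = True nor True = False
(U nor N) and D = False and False = False
((U nor N) and D) iff W = False iff False = True
Hence S1 is true.

S2: This is not L nor (not N nand not D).

not L = not True = False
not N = not True = False
not D = not False = True
not N nand not D = False nand True = True
not L nor (not N nand not D) = False nor True = False
Thus S2 is false.

S3: This is not D nand (L or not R).

not D = not False = True
not R = not True = False
L or not R = True or False = True
not D nand (L or not R) = True nand True = False
So S3 is false.

1 of the 3 statements is true.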